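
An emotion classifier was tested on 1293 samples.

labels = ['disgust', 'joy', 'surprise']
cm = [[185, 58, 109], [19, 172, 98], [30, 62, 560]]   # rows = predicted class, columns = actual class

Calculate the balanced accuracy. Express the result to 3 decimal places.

0.703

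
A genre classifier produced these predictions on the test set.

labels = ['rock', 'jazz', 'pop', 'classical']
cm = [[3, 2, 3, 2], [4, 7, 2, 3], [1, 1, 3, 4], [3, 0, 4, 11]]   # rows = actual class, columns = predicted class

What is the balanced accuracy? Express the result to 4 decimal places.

0.4205

Balanced accuracy = mean of per-class recall.
  rock: recall = 3/10 = 0.30000
  jazz: recall = 7/16 = 0.43750
  pop: recall = 3/9 = 0.33333
  classical: recall = 11/18 = 0.61111
Mean = (0.30000 + 0.43750 + 0.33333 + 0.61111) / 4 = 0.4205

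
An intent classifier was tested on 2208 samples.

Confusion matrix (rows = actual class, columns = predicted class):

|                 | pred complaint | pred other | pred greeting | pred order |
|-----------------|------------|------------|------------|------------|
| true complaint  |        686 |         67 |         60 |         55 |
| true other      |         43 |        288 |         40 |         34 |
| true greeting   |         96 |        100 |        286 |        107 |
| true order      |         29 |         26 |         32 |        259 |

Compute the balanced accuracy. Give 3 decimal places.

Balanced accuracy = mean of per-class recall.
  complaint: recall = 686/868 = 0.7903
  other: recall = 288/405 = 0.7111
  greeting: recall = 286/589 = 0.4856
  order: recall = 259/346 = 0.7486
Mean = (0.7903 + 0.7111 + 0.4856 + 0.7486) / 4 = 0.684

0.684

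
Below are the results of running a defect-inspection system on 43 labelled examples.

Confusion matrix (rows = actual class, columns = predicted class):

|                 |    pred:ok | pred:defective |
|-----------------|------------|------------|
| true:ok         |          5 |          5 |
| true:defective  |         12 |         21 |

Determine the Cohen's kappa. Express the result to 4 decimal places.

0.1096

Observed agreement pₒ = trace/N = 26/43 = 0.60465
Expected agreement pₑ = Σ (rowᵢ·colᵢ)/N² = (10·17 + 33·26)/43² = 0.55598
κ = (pₒ − pₑ)/(1 − pₑ) = (0.60465 − 0.55598)/(1 − 0.55598) = 0.1096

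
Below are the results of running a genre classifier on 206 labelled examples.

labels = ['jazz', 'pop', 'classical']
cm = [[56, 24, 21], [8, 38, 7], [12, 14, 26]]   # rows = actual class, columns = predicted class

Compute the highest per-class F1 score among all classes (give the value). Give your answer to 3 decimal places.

0.633

Per-class F1 score (2·TP/(2·TP+FP+FN)):
  jazz: TP=56, FP=8+12=20, FN=24+21=45 → 112/177 = 0.6328
  pop: TP=38, FP=24+14=38, FN=8+7=15 → 76/129 = 0.5891
  classical: TP=26, FP=21+7=28, FN=12+14=26 → 52/106 = 0.4906
Highest is class 'jazz' with F1 score = 0.633.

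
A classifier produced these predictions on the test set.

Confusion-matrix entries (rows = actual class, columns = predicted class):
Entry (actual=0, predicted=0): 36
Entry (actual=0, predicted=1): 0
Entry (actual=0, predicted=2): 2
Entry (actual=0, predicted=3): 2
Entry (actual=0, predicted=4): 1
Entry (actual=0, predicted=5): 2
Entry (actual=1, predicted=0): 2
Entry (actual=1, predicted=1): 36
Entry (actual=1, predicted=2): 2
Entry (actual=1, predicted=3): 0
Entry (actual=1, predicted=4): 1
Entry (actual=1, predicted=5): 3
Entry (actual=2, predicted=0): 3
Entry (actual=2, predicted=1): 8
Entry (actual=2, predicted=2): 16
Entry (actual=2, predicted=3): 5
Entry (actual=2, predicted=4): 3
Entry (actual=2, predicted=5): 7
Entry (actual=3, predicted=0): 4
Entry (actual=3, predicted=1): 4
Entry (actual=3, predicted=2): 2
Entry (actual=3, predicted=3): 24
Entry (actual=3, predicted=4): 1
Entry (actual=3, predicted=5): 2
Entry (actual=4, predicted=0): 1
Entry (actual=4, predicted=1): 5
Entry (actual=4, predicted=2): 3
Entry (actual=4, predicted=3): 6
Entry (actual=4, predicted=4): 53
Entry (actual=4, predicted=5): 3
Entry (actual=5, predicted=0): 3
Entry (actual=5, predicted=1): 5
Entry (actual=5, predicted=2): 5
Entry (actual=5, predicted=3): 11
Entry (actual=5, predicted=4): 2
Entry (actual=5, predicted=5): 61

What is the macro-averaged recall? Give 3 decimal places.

Per-class recall (TP/(TP+FN)):
  0: TP=36, FN=0+2+2+1+2=7 → 36/43 = 0.8372
  1: TP=36, FN=2+2+0+1+3=8 → 36/44 = 0.8182
  2: TP=16, FN=3+8+5+3+7=26 → 16/42 = 0.3810
  3: TP=24, FN=4+4+2+1+2=13 → 24/37 = 0.6486
  4: TP=53, FN=1+5+3+6+3=18 → 53/71 = 0.7465
  5: TP=61, FN=3+5+5+11+2=26 → 61/87 = 0.7011
Macro-recall = mean = (0.8372 + 0.8182 + 0.3810 + 0.6486 + 0.7465 + 0.7011) / 6 = 0.689

0.689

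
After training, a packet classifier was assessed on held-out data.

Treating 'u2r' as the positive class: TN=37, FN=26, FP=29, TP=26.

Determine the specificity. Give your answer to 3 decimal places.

Specificity = TN/(TN+FP) = 37/(37+29) = 0.561

0.561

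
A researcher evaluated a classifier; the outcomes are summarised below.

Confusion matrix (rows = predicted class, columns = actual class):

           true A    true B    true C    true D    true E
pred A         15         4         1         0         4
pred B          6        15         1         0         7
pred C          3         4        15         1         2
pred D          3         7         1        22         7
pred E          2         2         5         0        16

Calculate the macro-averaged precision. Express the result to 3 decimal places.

0.586

Per-class precision (TP/(TP+FP)):
  A: TP=15, FP=4+1+0+4=9 → 15/24 = 0.6250
  B: TP=15, FP=6+1+0+7=14 → 15/29 = 0.5172
  C: TP=15, FP=3+4+1+2=10 → 15/25 = 0.6000
  D: TP=22, FP=3+7+1+7=18 → 22/40 = 0.5500
  E: TP=16, FP=2+2+5+0=9 → 16/25 = 0.6400
Macro-precision = mean = (0.6250 + 0.5172 + 0.6000 + 0.5500 + 0.6400) / 5 = 0.586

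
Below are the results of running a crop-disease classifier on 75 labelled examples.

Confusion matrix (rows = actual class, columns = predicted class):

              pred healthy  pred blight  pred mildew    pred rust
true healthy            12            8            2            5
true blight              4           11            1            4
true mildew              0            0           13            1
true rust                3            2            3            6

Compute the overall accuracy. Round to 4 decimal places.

Accuracy = trace / total = (12+11+13+6=42) / 75 = 42/75 = 0.5600

0.5600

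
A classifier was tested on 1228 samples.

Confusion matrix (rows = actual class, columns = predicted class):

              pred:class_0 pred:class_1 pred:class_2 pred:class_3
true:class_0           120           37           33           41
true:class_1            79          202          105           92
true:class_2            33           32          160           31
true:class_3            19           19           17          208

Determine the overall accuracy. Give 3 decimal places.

0.562

Accuracy = trace / total = (120+202+160+208=690) / 1228 = 690/1228 = 0.562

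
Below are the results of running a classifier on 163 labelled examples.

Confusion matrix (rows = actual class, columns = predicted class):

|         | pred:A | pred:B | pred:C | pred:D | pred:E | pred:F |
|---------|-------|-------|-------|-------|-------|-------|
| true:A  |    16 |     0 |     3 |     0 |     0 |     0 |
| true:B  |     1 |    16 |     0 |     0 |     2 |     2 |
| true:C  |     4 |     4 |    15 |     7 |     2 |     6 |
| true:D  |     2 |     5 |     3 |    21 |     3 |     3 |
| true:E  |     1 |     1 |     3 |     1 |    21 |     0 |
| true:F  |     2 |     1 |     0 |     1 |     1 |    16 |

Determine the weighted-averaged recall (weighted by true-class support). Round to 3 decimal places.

Per-class recall (TP/(TP+FN)):
  A: TP=16, FN=0+3+0+0+0=3 → 16/19 = 0.8421
  B: TP=16, FN=1+0+0+2+2=5 → 16/21 = 0.7619
  C: TP=15, FN=4+4+7+2+6=23 → 15/38 = 0.3947
  D: TP=21, FN=2+5+3+3+3=16 → 21/37 = 0.5676
  E: TP=21, FN=1+1+3+1+0=6 → 21/27 = 0.7778
  F: TP=16, FN=2+1+0+1+1=5 → 16/21 = 0.7619
Weighted-recall = Σ (supportᵢ/N)·recallᵢ with N=163: (19/163)·0.8421 + (21/163)·0.7619 + (38/163)·0.3947 + (37/163)·0.5676 + (27/163)·0.7778 + (21/163)·0.7619 = 0.644

0.644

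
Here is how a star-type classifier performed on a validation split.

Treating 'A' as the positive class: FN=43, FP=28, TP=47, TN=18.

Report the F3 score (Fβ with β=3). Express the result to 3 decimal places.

Fβ = (1+β²)·TP / ((1+β²)·TP + β²·FN + FP), with β²=9
= 10·47 / (10·47 + 9·43 + 28) = 0.531

0.531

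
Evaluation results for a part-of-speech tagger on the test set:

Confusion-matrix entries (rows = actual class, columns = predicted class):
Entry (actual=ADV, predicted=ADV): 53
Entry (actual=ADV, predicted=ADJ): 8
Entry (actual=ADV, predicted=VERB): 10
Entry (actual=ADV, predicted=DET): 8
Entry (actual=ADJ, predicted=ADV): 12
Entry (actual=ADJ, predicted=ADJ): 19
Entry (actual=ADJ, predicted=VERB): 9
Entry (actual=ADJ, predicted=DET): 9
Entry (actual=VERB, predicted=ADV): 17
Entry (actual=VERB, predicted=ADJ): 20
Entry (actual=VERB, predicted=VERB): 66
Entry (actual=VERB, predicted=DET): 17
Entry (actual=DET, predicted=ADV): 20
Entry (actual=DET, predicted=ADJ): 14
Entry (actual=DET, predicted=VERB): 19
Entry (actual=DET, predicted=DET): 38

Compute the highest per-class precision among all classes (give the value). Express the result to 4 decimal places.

0.6346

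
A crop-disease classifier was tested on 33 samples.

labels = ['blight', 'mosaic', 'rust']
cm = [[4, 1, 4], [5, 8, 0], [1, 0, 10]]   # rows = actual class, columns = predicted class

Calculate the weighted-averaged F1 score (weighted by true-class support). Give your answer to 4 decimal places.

0.6680

Per-class F1 score (2·TP/(2·TP+FP+FN)):
  blight: TP=4, FP=5+1=6, FN=1+4=5 → 8/19 = 0.42105
  mosaic: TP=8, FP=1+0=1, FN=5+0=5 → 16/22 = 0.72727
  rust: TP=10, FP=4+0=4, FN=1+0=1 → 20/25 = 0.80000
Weighted-F1 score = Σ (supportᵢ/N)·F1 scoreᵢ with N=33: (9/33)·0.42105 + (13/33)·0.72727 + (11/33)·0.80000 = 0.6680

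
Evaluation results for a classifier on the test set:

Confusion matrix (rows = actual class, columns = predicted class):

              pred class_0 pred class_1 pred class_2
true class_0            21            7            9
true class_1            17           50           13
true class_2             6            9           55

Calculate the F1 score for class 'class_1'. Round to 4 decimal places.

0.6849

F1 score = 2·TP/(2·TP+FP+FN).
class_1: TP=50, FP=7+9=16, FN=17+13=30 → 100/146 = 0.68493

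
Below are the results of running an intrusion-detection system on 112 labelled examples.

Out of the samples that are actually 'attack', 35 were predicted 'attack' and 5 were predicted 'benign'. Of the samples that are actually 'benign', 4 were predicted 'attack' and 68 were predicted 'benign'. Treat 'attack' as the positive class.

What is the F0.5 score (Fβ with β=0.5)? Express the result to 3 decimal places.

Fβ = (1+β²)·TP / ((1+β²)·TP + β²·FN + FP), with β²=1/4
= 1.25·35 / (1.25·35 + 0.25·5 + 4) = 0.893

0.893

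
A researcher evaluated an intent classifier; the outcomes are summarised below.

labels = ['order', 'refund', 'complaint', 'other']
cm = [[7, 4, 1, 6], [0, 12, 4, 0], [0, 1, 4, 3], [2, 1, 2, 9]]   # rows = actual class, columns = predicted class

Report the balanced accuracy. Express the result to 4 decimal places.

0.5704

Balanced accuracy = mean of per-class recall.
  order: recall = 7/18 = 0.38889
  refund: recall = 12/16 = 0.75000
  complaint: recall = 4/8 = 0.50000
  other: recall = 9/14 = 0.64286
Mean = (0.38889 + 0.75000 + 0.50000 + 0.64286) / 4 = 0.5704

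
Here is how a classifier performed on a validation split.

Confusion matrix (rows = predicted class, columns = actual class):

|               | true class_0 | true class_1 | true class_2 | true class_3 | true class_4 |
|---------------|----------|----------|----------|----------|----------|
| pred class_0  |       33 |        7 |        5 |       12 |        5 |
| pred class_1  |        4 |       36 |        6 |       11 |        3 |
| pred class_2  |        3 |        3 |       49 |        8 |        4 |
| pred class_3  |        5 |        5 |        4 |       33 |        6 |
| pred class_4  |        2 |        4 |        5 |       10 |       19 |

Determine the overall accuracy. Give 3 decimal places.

0.603

Accuracy = trace / total = (33+36+49+33+19=170) / 282 = 170/282 = 0.603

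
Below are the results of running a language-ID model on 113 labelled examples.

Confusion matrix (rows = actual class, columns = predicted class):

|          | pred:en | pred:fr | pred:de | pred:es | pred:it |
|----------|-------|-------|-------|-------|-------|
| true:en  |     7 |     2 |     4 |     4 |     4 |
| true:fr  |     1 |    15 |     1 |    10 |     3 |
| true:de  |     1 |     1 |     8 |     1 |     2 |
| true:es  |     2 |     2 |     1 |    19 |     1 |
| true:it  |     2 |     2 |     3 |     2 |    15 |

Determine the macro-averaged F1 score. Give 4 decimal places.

Per-class F1 score (2·TP/(2·TP+FP+FN)):
  en: TP=7, FP=1+1+2+2=6, FN=2+4+4+4=14 → 14/34 = 0.41176
  fr: TP=15, FP=2+1+2+2=7, FN=1+1+10+3=15 → 30/52 = 0.57692
  de: TP=8, FP=4+1+1+3=9, FN=1+1+1+2=5 → 16/30 = 0.53333
  es: TP=19, FP=4+10+1+2=17, FN=2+2+1+1=6 → 38/61 = 0.62295
  it: TP=15, FP=4+3+2+1=10, FN=2+2+3+2=9 → 30/49 = 0.61224
Macro-F1 score = mean = (0.41176 + 0.57692 + 0.53333 + 0.62295 + 0.61224) / 5 = 0.5514

0.5514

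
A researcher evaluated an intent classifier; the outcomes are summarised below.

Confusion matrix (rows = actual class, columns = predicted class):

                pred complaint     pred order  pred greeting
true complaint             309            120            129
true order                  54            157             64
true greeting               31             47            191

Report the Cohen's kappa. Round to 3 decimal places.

0.389

Observed agreement pₒ = trace/N = 657/1102 = 0.5962
Expected agreement pₑ = Σ (rowᵢ·colᵢ)/N² = (558·394 + 275·324 + 269·384)/1102² = 0.3395
κ = (pₒ − pₑ)/(1 − pₑ) = (0.5962 − 0.3395)/(1 − 0.3395) = 0.389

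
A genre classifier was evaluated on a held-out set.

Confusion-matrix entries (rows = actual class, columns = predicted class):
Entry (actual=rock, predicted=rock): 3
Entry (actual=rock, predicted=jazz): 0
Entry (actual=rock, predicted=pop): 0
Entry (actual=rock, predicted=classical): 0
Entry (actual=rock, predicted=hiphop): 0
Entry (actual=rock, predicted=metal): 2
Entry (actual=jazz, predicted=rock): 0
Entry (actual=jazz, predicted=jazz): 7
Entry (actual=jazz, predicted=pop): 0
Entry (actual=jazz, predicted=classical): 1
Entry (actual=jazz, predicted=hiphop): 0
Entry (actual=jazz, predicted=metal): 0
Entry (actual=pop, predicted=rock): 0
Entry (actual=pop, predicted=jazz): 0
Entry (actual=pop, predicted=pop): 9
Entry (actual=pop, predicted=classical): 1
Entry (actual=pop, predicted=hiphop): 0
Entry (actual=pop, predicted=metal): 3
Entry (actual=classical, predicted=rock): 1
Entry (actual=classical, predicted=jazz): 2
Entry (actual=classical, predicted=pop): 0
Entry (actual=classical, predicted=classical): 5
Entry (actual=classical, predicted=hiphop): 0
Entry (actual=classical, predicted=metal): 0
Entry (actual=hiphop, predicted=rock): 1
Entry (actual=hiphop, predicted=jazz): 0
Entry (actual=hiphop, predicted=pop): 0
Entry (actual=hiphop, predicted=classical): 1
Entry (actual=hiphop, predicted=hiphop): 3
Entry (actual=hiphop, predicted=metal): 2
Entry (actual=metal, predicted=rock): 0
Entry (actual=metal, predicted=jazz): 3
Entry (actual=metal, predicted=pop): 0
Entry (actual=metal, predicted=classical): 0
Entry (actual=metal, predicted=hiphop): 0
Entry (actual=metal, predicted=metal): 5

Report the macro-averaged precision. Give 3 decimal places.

Per-class precision (TP/(TP+FP)):
  rock: TP=3, FP=0+0+1+1+0=2 → 3/5 = 0.6000
  jazz: TP=7, FP=0+0+2+0+3=5 → 7/12 = 0.5833
  pop: TP=9, FP=0+0+0+0+0=0 → 9/9 = 1.0000
  classical: TP=5, FP=0+1+1+1+0=3 → 5/8 = 0.6250
  hiphop: TP=3, FP=0+0+0+0+0=0 → 3/3 = 1.0000
  metal: TP=5, FP=2+0+3+0+2=7 → 5/12 = 0.4167
Macro-precision = mean = (0.6000 + 0.5833 + 1.0000 + 0.6250 + 1.0000 + 0.4167) / 6 = 0.704

0.704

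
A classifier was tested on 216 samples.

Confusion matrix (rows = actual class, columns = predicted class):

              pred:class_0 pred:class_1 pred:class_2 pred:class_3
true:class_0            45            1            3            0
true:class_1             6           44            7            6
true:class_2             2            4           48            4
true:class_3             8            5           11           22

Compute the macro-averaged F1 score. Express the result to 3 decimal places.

0.723

Per-class F1 score (2·TP/(2·TP+FP+FN)):
  class_0: TP=45, FP=6+2+8=16, FN=1+3+0=4 → 90/110 = 0.8182
  class_1: TP=44, FP=1+4+5=10, FN=6+7+6=19 → 88/117 = 0.7521
  class_2: TP=48, FP=3+7+11=21, FN=2+4+4=10 → 96/127 = 0.7559
  class_3: TP=22, FP=0+6+4=10, FN=8+5+11=24 → 44/78 = 0.5641
Macro-F1 score = mean = (0.8182 + 0.7521 + 0.7559 + 0.5641) / 4 = 0.723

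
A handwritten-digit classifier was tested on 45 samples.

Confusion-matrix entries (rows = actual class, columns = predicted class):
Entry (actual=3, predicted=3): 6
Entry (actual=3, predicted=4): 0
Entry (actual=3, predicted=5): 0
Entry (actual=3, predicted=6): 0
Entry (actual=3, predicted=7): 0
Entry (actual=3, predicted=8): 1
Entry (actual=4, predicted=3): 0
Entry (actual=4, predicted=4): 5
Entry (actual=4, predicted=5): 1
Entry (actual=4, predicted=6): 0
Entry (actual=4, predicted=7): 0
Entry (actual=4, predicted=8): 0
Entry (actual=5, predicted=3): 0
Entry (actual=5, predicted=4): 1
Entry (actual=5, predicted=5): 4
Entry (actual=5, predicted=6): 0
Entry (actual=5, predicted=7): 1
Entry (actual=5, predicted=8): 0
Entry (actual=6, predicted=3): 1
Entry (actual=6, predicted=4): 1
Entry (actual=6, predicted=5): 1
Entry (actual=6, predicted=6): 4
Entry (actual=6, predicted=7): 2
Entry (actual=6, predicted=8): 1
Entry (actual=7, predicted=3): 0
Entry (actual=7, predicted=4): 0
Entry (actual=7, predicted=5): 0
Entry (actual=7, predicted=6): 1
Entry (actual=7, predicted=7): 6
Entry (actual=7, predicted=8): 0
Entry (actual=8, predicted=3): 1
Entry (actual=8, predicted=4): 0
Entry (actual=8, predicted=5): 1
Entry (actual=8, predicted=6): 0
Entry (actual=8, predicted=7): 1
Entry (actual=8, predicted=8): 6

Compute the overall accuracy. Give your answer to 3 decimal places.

Accuracy = trace / total = (6+5+4+4+6+6=31) / 45 = 31/45 = 0.689

0.689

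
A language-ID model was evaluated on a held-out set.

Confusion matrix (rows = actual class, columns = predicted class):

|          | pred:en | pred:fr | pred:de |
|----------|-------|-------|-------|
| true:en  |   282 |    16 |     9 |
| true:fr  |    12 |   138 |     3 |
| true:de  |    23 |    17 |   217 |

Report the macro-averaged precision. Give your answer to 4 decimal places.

0.8814

Per-class precision (TP/(TP+FP)):
  en: TP=282, FP=12+23=35 → 282/317 = 0.88959
  fr: TP=138, FP=16+17=33 → 138/171 = 0.80702
  de: TP=217, FP=9+3=12 → 217/229 = 0.94760
Macro-precision = mean = (0.88959 + 0.80702 + 0.94760) / 3 = 0.8814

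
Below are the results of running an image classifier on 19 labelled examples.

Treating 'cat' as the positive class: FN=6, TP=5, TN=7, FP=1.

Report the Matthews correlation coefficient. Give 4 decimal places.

0.3500

MCC = (TP·TN − FP·FN) / √((TP+FP)(TP+FN)(TN+FP)(TN+FN))
Numerator = 5·7 − 1·6 = 29
Denominator = √(6·11·8·13) = √6864 = 82.8493
MCC = 29 / 82.8493 = 0.3500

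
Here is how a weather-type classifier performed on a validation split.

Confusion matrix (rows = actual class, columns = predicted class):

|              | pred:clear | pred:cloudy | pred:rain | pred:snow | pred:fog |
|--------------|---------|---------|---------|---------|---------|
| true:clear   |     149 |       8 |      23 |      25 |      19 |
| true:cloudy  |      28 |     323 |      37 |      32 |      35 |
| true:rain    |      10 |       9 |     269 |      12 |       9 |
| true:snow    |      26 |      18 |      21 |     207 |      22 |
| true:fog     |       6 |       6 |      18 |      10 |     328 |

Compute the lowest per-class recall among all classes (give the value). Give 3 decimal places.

0.665

Per-class recall (TP/(TP+FN)):
  clear: TP=149, FN=8+23+25+19=75 → 149/224 = 0.6652
  cloudy: TP=323, FN=28+37+32+35=132 → 323/455 = 0.7099
  rain: TP=269, FN=10+9+12+9=40 → 269/309 = 0.8706
  snow: TP=207, FN=26+18+21+22=87 → 207/294 = 0.7041
  fog: TP=328, FN=6+6+18+10=40 → 328/368 = 0.8913
Lowest is class 'clear' with recall = 0.665.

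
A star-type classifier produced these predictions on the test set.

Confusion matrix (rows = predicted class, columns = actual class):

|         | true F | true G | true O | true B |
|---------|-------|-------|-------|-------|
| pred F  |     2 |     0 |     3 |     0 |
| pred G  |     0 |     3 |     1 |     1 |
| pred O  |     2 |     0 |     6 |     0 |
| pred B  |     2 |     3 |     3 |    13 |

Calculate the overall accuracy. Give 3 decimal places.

0.615

Accuracy = trace / total = (2+3+6+13=24) / 39 = 24/39 = 0.615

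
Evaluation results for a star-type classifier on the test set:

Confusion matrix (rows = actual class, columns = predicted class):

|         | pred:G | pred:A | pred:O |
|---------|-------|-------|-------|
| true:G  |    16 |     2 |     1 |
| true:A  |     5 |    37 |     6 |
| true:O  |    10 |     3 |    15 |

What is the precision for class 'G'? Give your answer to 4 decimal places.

Treat 'G' as positive and all other classes as negative.
precision = TP/(TP+FP).
G: TP=16, FP=5+10=15 → 16/31 = 0.51613

0.5161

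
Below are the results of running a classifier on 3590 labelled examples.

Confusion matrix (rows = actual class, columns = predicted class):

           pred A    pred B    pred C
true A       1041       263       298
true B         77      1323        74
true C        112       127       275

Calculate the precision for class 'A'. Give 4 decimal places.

Take TP from the diagonal, FP from the rest of the 'A' prediction marginal, FN from the rest of the 'A' actual marginal.
precision = TP/(TP+FP).
A: TP=1041, FP=77+112=189 → 1041/1230 = 0.84634

0.8463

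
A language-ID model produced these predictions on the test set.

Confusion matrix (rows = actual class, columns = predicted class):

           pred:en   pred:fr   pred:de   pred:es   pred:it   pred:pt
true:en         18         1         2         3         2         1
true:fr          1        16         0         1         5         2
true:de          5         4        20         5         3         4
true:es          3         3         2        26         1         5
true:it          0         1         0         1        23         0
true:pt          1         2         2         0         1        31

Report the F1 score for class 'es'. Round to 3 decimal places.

Treat 'es' as positive and all other classes as negative.
F1 score = 2·TP/(2·TP+FP+FN).
es: TP=26, FP=3+1+5+1+0=10, FN=3+3+2+1+5=14 → 52/76 = 0.6842

0.684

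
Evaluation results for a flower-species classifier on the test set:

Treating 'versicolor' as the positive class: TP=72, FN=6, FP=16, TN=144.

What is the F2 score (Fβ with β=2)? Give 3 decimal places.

Fβ = (1+β²)·TP / ((1+β²)·TP + β²·FN + FP), with β²=4
= 5·72 / (5·72 + 4·6 + 16) = 0.900

0.900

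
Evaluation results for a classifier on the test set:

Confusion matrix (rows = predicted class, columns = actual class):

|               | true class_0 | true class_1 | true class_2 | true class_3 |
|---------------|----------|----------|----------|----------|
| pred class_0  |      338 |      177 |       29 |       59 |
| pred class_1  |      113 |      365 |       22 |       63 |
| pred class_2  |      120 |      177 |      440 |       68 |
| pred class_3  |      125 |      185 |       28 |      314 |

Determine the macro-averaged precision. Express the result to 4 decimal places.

0.5593

Per-class precision (TP/(TP+FP)):
  class_0: TP=338, FP=177+29+59=265 → 338/603 = 0.56053
  class_1: TP=365, FP=113+22+63=198 → 365/563 = 0.64831
  class_2: TP=440, FP=120+177+68=365 → 440/805 = 0.54658
  class_3: TP=314, FP=125+185+28=338 → 314/652 = 0.48160
Macro-precision = mean = (0.56053 + 0.64831 + 0.54658 + 0.48160) / 4 = 0.5593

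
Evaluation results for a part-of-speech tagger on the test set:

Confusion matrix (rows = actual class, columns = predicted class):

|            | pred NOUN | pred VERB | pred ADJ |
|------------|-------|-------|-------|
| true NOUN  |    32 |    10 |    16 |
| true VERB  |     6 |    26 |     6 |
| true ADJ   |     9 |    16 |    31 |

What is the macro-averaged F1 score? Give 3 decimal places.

0.585

Per-class F1 score (2·TP/(2·TP+FP+FN)):
  NOUN: TP=32, FP=6+9=15, FN=10+16=26 → 64/105 = 0.6095
  VERB: TP=26, FP=10+16=26, FN=6+6=12 → 52/90 = 0.5778
  ADJ: TP=31, FP=16+6=22, FN=9+16=25 → 62/109 = 0.5688
Macro-F1 score = mean = (0.6095 + 0.5778 + 0.5688) / 3 = 0.585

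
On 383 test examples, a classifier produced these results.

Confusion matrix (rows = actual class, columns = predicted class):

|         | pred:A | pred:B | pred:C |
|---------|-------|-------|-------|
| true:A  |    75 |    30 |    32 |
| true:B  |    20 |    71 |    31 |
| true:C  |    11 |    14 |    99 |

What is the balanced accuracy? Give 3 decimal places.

0.643

Balanced accuracy = mean of per-class recall.
  A: recall = 75/137 = 0.5474
  B: recall = 71/122 = 0.5820
  C: recall = 99/124 = 0.7984
Mean = (0.5474 + 0.5820 + 0.7984) / 3 = 0.643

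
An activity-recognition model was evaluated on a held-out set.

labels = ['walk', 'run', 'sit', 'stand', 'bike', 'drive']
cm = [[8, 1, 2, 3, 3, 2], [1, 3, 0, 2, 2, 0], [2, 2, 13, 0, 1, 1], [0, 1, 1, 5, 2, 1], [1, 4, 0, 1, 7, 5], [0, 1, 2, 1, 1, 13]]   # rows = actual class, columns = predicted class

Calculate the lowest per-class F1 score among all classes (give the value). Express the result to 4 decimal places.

0.3000

Per-class F1 score (2·TP/(2·TP+FP+FN)):
  walk: TP=8, FP=1+2+0+1+0=4, FN=1+2+3+3+2=11 → 16/31 = 0.51613
  run: TP=3, FP=1+2+1+4+1=9, FN=1+0+2+2+0=5 → 6/20 = 0.30000
  sit: TP=13, FP=2+0+1+0+2=5, FN=2+2+0+1+1=6 → 26/37 = 0.70270
  stand: TP=5, FP=3+2+0+1+1=7, FN=0+1+1+2+1=5 → 10/22 = 0.45455
  bike: TP=7, FP=3+2+1+2+1=9, FN=1+4+0+1+5=11 → 14/34 = 0.41176
  drive: TP=13, FP=2+0+1+1+5=9, FN=0+1+2+1+1=5 → 26/40 = 0.65000
Lowest is class 'run' with F1 score = 0.3000.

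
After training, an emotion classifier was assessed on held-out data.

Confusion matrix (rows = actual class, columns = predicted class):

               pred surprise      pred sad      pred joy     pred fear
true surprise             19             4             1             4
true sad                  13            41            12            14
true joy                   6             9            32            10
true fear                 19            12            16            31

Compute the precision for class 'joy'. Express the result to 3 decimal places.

precision = TP/(TP+FP).
joy: TP=32, FP=1+12+16=29 → 32/61 = 0.5246

0.525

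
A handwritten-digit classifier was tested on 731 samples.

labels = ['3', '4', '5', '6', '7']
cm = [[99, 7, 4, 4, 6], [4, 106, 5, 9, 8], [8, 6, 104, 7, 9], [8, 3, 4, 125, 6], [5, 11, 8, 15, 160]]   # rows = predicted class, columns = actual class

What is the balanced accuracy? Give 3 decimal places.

0.811

Balanced accuracy = mean of per-class recall.
  3: recall = 99/124 = 0.7984
  4: recall = 106/133 = 0.7970
  5: recall = 104/125 = 0.8320
  6: recall = 125/160 = 0.7813
  7: recall = 160/189 = 0.8466
Mean = (0.7984 + 0.7970 + 0.8320 + 0.7813 + 0.8466) / 5 = 0.811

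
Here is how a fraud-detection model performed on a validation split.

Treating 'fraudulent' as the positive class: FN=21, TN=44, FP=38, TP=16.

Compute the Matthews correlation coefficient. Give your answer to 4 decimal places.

-0.0288

MCC = (TP·TN − FP·FN) / √((TP+FP)(TP+FN)(TN+FP)(TN+FN))
Numerator = 16·44 − 38·21 = -94
Denominator = √(54·37·82·65) = √10649340 = 3263.3327
MCC = -94 / 3263.3327 = -0.0288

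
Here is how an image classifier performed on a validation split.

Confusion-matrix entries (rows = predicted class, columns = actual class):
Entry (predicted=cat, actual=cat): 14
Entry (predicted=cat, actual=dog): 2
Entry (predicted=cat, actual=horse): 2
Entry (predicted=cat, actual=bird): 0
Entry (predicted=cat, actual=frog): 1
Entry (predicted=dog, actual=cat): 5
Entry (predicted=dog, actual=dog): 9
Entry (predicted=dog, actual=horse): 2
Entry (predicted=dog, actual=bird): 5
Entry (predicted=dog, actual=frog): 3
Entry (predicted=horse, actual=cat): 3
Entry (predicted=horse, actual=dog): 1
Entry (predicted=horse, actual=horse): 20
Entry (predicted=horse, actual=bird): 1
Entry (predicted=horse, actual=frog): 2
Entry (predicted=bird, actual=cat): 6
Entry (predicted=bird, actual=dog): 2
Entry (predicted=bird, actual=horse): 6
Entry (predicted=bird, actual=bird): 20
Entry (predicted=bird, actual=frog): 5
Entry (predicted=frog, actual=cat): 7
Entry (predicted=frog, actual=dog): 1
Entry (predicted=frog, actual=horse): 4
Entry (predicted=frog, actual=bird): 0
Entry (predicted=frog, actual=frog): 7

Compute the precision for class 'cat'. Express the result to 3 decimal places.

0.737

Treat 'cat' as positive and all other classes as negative.
precision = TP/(TP+FP).
cat: TP=14, FP=2+2+0+1=5 → 14/19 = 0.7368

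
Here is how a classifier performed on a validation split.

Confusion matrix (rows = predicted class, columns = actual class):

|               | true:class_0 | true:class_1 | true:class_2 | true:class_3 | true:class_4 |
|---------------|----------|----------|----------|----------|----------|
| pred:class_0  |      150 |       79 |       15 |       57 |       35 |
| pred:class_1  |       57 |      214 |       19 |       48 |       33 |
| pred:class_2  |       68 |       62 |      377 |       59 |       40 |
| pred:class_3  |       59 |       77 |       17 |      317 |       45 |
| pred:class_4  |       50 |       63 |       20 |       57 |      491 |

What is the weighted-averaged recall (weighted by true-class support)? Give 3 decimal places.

0.617

Per-class recall (TP/(TP+FN)):
  class_0: TP=150, FN=57+68+59+50=234 → 150/384 = 0.3906
  class_1: TP=214, FN=79+62+77+63=281 → 214/495 = 0.4323
  class_2: TP=377, FN=15+19+17+20=71 → 377/448 = 0.8415
  class_3: TP=317, FN=57+48+59+57=221 → 317/538 = 0.5892
  class_4: TP=491, FN=35+33+40+45=153 → 491/644 = 0.7624
Weighted-recall = Σ (supportᵢ/N)·recallᵢ with N=2509: (384/2509)·0.3906 + (495/2509)·0.4323 + (448/2509)·0.8415 + (538/2509)·0.5892 + (644/2509)·0.7624 = 0.617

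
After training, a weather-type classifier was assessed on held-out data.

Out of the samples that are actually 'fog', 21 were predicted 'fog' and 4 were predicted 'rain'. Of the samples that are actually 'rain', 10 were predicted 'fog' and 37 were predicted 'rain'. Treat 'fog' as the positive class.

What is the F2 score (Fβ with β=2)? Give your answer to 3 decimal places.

Fβ = (1+β²)·TP / ((1+β²)·TP + β²·FN + FP), with β²=4
= 5·21 / (5·21 + 4·4 + 10) = 0.802

0.802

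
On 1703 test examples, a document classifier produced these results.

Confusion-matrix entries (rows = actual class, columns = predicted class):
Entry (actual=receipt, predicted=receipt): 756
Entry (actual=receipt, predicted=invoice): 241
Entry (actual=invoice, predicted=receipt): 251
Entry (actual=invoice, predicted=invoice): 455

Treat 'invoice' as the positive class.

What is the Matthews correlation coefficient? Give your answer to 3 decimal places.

MCC = (TP·TN − FP·FN) / √((TP+FP)(TP+FN)(TN+FP)(TN+FN))
Numerator = 455·756 − 241·251 = 283489
Denominator = √(696·706·997·1007) = √493331185104 = 702375.3876
MCC = 283489 / 702375.3876 = 0.404

0.404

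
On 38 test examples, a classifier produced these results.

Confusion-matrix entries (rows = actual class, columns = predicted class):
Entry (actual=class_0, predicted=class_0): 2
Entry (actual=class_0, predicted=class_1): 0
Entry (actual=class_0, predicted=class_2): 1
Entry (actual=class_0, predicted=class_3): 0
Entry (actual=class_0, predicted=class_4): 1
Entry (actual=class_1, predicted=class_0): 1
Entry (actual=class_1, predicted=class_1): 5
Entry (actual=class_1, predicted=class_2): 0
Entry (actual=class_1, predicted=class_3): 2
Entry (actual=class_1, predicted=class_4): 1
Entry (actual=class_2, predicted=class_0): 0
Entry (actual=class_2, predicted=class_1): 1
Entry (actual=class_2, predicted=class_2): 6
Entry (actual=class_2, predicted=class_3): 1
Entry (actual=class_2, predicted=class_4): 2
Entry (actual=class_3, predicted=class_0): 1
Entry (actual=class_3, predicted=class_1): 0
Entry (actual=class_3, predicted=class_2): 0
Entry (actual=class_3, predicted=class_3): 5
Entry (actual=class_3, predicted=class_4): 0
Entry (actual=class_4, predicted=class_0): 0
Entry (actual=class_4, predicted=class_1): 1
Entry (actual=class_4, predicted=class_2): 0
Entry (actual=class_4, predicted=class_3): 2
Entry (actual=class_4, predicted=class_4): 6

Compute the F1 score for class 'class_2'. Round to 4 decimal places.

0.7059

Take TP from the diagonal, FP from the rest of the 'class_2' prediction marginal, FN from the rest of the 'class_2' actual marginal.
F1 score = 2·TP/(2·TP+FP+FN).
class_2: TP=6, FP=1+0+0+0=1, FN=0+1+1+2=4 → 12/17 = 0.70588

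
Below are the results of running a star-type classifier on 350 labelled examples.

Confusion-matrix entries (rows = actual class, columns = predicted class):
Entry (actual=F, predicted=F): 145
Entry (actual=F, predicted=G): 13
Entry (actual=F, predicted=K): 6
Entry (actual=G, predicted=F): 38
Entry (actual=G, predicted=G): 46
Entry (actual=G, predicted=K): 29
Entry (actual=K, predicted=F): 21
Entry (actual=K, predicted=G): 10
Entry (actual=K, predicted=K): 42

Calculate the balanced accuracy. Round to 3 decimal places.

Balanced accuracy = mean of per-class recall.
  F: recall = 145/164 = 0.8841
  G: recall = 46/113 = 0.4071
  K: recall = 42/73 = 0.5753
Mean = (0.8841 + 0.4071 + 0.5753) / 3 = 0.622

0.622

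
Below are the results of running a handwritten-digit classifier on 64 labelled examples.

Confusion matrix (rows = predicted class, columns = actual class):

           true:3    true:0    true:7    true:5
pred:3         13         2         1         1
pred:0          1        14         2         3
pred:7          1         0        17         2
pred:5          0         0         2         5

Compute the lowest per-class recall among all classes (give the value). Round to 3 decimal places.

Per-class recall (TP/(TP+FN)):
  3: TP=13, FN=1+1+0=2 → 13/15 = 0.8667
  0: TP=14, FN=2+0+0=2 → 14/16 = 0.8750
  7: TP=17, FN=1+2+2=5 → 17/22 = 0.7727
  5: TP=5, FN=1+3+2=6 → 5/11 = 0.4545
Lowest is class '5' with recall = 0.455.

0.455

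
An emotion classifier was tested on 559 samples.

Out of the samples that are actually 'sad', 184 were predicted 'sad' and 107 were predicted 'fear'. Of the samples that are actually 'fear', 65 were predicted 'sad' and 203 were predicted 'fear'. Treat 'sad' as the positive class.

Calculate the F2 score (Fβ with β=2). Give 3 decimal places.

0.651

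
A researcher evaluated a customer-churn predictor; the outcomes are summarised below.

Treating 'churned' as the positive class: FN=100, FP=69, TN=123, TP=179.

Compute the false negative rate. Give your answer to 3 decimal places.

0.358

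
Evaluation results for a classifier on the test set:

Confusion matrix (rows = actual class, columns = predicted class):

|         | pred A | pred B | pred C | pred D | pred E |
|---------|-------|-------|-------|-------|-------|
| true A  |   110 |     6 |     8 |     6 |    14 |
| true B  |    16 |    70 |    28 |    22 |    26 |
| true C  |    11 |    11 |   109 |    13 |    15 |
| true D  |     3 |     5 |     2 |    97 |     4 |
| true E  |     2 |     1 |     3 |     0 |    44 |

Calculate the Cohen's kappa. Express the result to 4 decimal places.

0.6068

Observed agreement pₒ = trace/N = 430/626 = 0.68690
Expected agreement pₑ = Σ (rowᵢ·colᵢ)/N² = (144·142 + 162·93 + 159·150 + 111·138 + 50·103)/626² = 0.20372
κ = (pₒ − pₑ)/(1 − pₑ) = (0.68690 − 0.20372)/(1 − 0.20372) = 0.6068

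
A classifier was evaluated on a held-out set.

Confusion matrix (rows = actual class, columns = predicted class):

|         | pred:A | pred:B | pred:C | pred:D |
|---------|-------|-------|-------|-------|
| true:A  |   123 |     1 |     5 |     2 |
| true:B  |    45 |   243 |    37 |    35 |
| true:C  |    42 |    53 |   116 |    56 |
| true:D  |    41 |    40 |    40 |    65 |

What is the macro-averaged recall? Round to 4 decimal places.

Per-class recall (TP/(TP+FN)):
  A: TP=123, FN=1+5+2=8 → 123/131 = 0.93893
  B: TP=243, FN=45+37+35=117 → 243/360 = 0.67500
  C: TP=116, FN=42+53+56=151 → 116/267 = 0.43446
  D: TP=65, FN=41+40+40=121 → 65/186 = 0.34946
Macro-recall = mean = (0.93893 + 0.67500 + 0.43446 + 0.34946) / 4 = 0.5995

0.5995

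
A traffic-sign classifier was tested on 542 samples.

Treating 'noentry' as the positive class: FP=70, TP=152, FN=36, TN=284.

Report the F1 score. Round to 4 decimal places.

0.7415

Precision = TP/(TP+FP) = 152/222 = 0.6847
Recall = TP/(TP+FN) = 152/188 = 0.8085
F1 = 2·TP/(2·TP+FP+FN) = 304/410 = 0.7415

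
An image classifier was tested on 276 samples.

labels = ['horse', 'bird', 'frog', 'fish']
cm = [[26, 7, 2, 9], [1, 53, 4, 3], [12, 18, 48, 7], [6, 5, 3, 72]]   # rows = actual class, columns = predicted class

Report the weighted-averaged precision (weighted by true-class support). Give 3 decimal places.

Per-class precision (TP/(TP+FP)):
  horse: TP=26, FP=1+12+6=19 → 26/45 = 0.5778
  bird: TP=53, FP=7+18+5=30 → 53/83 = 0.6386
  frog: TP=48, FP=2+4+3=9 → 48/57 = 0.8421
  fish: TP=72, FP=9+3+7=19 → 72/91 = 0.7912
Weighted-precision = Σ (supportᵢ/N)·precisionᵢ with N=276: (44/276)·0.5778 + (61/276)·0.6386 + (85/276)·0.8421 + (86/276)·0.7912 = 0.739

0.739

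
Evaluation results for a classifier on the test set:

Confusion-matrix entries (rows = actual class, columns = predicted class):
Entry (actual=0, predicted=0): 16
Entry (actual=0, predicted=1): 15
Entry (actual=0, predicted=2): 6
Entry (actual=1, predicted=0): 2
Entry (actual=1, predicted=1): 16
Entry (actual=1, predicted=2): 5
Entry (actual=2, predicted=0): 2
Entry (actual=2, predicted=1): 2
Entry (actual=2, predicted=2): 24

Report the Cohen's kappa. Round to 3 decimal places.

0.465

Observed agreement pₒ = trace/N = 56/88 = 0.6364
Expected agreement pₑ = Σ (rowᵢ·colᵢ)/N² = (37·20 + 23·33 + 28·35)/88² = 0.3201
κ = (pₒ − pₑ)/(1 − pₑ) = (0.6364 − 0.3201)/(1 − 0.3201) = 0.465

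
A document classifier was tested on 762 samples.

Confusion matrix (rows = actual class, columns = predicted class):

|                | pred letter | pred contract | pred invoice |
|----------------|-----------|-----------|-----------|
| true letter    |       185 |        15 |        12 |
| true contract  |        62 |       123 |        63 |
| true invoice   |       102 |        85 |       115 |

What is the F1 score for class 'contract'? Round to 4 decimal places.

0.5223

F1 score = 2·TP/(2·TP+FP+FN).
contract: TP=123, FP=15+85=100, FN=62+63=125 → 246/471 = 0.52229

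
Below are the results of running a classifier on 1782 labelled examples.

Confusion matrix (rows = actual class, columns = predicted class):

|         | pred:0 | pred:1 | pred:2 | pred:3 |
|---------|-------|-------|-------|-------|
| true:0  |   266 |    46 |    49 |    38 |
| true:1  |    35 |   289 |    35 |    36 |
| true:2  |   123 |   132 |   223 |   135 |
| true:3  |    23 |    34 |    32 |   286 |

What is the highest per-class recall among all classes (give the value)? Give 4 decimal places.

0.7627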